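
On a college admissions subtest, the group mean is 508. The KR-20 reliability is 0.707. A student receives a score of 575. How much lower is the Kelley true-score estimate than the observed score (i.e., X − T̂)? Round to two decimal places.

19.63

T̂ = 0.707(575) + 0.293(508) = 406.525 + 148.844 = 555.3690 → 555.369
X − T̂ = 575 − 555.369 = 19.631 → 19.63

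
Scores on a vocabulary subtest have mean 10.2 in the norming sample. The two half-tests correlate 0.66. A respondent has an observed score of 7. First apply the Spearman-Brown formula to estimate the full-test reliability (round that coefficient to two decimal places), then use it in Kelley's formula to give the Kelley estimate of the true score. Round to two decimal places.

7.64

Spearman-Brown: ρ = 2r/(1 + r) = 2(0.66)/(1 + 0.66) = 1.320/1.66 = 0.7952 → 0.80
Kelley's formula gives T̂ = 0.80·7 + 0.20·10.2 = 5.60 + 2.040 = 7.640.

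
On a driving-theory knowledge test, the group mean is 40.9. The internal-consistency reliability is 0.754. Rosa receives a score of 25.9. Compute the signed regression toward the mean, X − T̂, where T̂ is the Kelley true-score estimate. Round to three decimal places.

Kelley's formula gives T̂ = 0.754·25.9 + 0.246·40.9 = 19.5286 + 10.0614 = 29.59000.
X − T̂ = 25.9 − 29.5900 = -3.6900 → -3.690

-3.690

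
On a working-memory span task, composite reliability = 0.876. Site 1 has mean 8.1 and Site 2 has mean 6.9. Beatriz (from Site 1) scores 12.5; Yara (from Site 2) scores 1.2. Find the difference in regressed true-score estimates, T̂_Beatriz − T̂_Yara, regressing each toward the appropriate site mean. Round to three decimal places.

T̂_Beatriz = 0.876(12.5) + 0.124(8.1) = 11.95440
T̂_Yara = 0.876(1.2) + 0.124(6.9) = 1.90680
Difference = 11.95440 − 1.90680 = 10.04760

10.048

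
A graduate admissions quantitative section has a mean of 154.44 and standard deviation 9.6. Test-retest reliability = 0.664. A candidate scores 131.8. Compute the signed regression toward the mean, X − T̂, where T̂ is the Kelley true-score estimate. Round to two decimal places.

-7.61

Regress the observed score toward the mean by the unreliability: T̂ = 0.664·131.8 + 0.336·154.44 = 87.5152 + 51.89184 = 139.4070.
X − T̂ = 131.8 − 139.407 = -7.607 → -7.61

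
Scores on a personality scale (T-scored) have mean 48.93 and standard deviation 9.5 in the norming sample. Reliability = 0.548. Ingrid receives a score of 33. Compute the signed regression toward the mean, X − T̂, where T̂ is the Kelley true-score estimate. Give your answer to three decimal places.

T̂ = ρX + (1 − ρ)μ
  = 0.548 × 33 + 0.452 × 48.93
  = 18.084 + 22.11636
  = 40.20036
  ≈ 40.2004
X − T̂ = 33 − 40.2004 = -7.2004 → -7.200

-7.200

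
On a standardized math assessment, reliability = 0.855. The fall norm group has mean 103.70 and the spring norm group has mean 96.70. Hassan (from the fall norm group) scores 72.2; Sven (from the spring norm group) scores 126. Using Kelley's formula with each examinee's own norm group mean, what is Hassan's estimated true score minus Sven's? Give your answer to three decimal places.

T̂_Hassan = 0.855(72.2) + 0.145(103.70) = 76.76750
T̂_Sven = 0.855(126) + 0.145(96.70) = 121.75150
Difference = 76.76750 − 121.75150 = -44.98400

-44.984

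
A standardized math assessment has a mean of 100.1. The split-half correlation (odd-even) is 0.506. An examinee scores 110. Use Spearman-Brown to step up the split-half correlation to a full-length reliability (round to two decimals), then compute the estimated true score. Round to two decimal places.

Spearman-Brown: ρ = 2r/(1 + r) = 2(0.506)/(1 + 0.506) = 1.0120/1.506 = 0.6720 → 0.67
T̂ = ρX + (1 − ρ)μ
  = 0.67 × 110 + 0.33 × 100.1
  = 73.70 + 33.033
  = 106.733
  ≈ 106.73

106.73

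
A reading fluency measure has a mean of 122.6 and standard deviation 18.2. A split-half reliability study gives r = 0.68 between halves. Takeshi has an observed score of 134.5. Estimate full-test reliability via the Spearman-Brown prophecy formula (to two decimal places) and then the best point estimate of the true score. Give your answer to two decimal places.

Spearman-Brown: ρ = 2r/(1 + r) = 2(0.68)/(1 + 0.68) = 1.360/1.68 = 0.8095 → 0.81
T̂ = 0.81(134.5) + 0.19(122.6) = 108.945 + 23.294 = 132.239 → 132.24

132.24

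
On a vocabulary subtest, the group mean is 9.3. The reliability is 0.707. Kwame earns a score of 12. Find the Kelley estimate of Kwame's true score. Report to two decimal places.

11.21

T̂ = ρX + (1 − ρ)μ
  = 0.707 × 12 + 0.293 × 9.3
  = 8.484 + 2.7249
  = 11.209
  ≈ 11.21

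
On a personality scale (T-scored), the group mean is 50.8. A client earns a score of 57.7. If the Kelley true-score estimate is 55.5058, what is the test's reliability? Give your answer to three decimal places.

T̂ = ρX + (1 − ρ)μ  ⇒  T̂ − μ = ρ(X − μ)
ρ = (T̂ − μ)/(X − μ) = (55.5058 − 50.8) / (57.7 − 50.8) = 4.7058 / 6.9 = 0.68200

0.682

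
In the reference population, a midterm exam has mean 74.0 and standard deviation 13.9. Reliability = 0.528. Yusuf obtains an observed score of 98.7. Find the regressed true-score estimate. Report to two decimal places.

87.04

Weight the observed score by reliability and the mean by (1 − reliability): T̂ = 0.528·98.7 + 0.472·74.0 = 52.1136 + 34.9280 = 87.042.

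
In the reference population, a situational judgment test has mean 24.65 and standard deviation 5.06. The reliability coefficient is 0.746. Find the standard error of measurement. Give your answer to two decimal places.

2.55

SEM = SD · √(1 − ρ) = 5.06 × √0.254 = 5.06 × 0.5040 = 2.550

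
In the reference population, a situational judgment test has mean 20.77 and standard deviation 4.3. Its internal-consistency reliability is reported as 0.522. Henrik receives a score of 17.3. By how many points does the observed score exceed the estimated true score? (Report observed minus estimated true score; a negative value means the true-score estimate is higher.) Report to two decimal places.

T̂ = 0.522(17.3) + 0.478(20.77) = 9.0306 + 9.92806 = 18.9587 → 18.959
X − T̂ = 17.3 − 18.959 = -1.659 → -1.66

-1.66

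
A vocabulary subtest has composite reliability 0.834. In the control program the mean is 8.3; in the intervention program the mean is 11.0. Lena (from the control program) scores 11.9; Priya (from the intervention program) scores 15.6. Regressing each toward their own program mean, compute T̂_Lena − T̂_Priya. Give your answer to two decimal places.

-3.53

T̂_Lena = 0.834(11.9) + 0.166(8.3) = 11.3024
T̂_Priya = 0.834(15.6) + 0.166(11.0) = 14.8364
Difference = 11.3024 − 14.8364 = -3.5340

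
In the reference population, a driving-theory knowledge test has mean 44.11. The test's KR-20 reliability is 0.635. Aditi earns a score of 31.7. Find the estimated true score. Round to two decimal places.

T̂ = ρX + (1 − ρ)μ
  = 0.635 × 31.7 + 0.365 × 44.11
  = 20.1295 + 16.10015
  = 36.230
  ≈ 36.23

36.23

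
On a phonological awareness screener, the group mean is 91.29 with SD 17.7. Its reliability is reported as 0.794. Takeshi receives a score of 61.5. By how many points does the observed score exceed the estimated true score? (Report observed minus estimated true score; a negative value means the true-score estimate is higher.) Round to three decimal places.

-6.137

T̂ = 0.794(61.5) + 0.206(91.29) = 48.8310 + 18.80574 = 67.63674 → 67.6367
X − T̂ = 61.5 − 67.6367 = -6.1367 → -6.137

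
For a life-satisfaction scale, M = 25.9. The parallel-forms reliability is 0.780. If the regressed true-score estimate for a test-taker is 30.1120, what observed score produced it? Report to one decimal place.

T̂ = ρX + (1 − ρ)μ  ⇒  X = (T̂ − (1 − ρ)μ) / ρ
X = (30.1120 − 0.220 × 25.9) / 0.780 = (30.1120 − 5.6980) / 0.780 = 24.4140 / 0.780 = 31.300

31.3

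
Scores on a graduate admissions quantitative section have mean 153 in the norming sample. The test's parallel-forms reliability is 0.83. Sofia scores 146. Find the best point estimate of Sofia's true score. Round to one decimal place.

T̂ = ρX + (1 − ρ)μ
  = 0.83 × 146 + 0.17 × 153
  = 121.18 + 26.01
  = 147.19
  ≈ 147.2

147.2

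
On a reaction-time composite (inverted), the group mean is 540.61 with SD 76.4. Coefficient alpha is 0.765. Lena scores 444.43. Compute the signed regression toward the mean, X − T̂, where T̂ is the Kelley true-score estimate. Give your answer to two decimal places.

T̂ = ρX + (1 − ρ)μ
  = 0.765 × 444.43 + 0.235 × 540.61
  = 339.98895 + 127.04335
  = 467.0323
  ≈ 467.032
X − T̂ = 444.43 − 467.032 = -22.602 → -22.60

-22.60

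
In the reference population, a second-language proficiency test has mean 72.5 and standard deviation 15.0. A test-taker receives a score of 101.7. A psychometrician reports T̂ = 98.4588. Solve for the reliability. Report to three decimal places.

T̂ = ρX + (1 − ρ)μ  ⇒  T̂ − μ = ρ(X − μ)
ρ = (T̂ − μ)/(X − μ) = (98.4588 − 72.5) / (101.7 − 72.5) = 25.9588 / 29.2 = 0.88900

0.889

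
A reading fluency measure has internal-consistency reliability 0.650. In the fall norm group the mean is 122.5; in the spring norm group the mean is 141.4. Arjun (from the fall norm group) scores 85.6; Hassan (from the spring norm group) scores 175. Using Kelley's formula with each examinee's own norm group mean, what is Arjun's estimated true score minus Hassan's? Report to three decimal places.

T̂_Arjun = 0.650(85.6) + 0.350(122.5) = 98.51500
T̂_Hassan = 0.650(175) + 0.350(141.4) = 163.24000
Difference = 98.51500 − 163.24000 = -64.72500

-64.725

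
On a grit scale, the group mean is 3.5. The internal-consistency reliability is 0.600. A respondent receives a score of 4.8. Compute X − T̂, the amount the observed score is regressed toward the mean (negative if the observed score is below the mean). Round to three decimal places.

T̂ = 0.600(4.8) + 0.400(3.5) = 2.8800 + 1.4000 = 4.28000 → 4.2800
X − T̂ = 4.8 − 4.2800 = 0.5200 → 0.520

0.520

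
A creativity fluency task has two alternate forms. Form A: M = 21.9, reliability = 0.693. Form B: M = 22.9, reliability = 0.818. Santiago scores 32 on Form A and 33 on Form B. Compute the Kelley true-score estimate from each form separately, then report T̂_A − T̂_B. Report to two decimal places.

T̂_A = 0.693(32) + 0.307(21.9) = 28.8993
T̂_B = 0.818(33) + 0.182(22.9) = 31.1618
T̂_A − T̂_B = -2.2625

-2.26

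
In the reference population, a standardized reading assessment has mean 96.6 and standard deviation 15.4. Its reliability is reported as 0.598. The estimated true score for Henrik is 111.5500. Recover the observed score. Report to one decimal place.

121.6

T̂ = ρX + (1 − ρ)μ  ⇒  X = (T̂ − (1 − ρ)μ) / ρ
X = (111.5500 − 0.402 × 96.6) / 0.598 = (111.5500 − 38.8332) / 0.598 = 72.7168 / 0.598 = 121.600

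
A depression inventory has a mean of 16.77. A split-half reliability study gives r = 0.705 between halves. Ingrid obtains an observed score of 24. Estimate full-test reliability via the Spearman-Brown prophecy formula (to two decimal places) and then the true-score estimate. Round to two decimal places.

22.77

Spearman-Brown: ρ = 2r/(1 + r) = 2(0.705)/(1 + 0.705) = 1.4100/1.705 = 0.8270 → 0.83
T̂ = ρX + (1 − ρ)μ
  = 0.83 × 24 + 0.17 × 16.77
  = 19.92 + 2.8509
  = 22.771
  ≈ 22.77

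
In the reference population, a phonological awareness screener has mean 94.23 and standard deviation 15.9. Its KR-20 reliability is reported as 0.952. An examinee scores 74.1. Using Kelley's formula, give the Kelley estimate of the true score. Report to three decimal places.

75.066

T̂ = ρX + (1 − ρ)μ
  = 0.952 × 74.1 + 0.048 × 94.23
  = 70.5432 + 4.52304
  = 75.0662
  ≈ 75.066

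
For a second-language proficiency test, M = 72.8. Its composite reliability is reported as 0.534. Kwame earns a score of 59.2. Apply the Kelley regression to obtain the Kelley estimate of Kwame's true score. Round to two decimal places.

Kelley's formula gives T̂ = 0.534·59.2 + 0.466·72.8 = 31.6128 + 33.9248 = 65.538.

65.54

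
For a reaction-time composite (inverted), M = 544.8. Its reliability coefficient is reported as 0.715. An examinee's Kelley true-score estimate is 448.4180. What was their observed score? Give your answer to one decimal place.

T̂ = ρX + (1 − ρ)μ  ⇒  X = (T̂ − (1 − ρ)μ) / ρ
X = (448.4180 − 0.285 × 544.8) / 0.715 = (448.4180 − 155.2680) / 0.715 = 293.1500 / 0.715 = 410.000

410.0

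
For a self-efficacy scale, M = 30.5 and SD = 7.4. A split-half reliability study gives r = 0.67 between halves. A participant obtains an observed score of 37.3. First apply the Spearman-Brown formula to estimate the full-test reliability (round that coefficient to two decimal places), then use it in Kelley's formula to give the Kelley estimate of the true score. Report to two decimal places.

Spearman-Brown: ρ = 2r/(1 + r) = 2(0.67)/(1 + 0.67) = 1.340/1.67 = 0.8024 → 0.80
T̂ = ρX + (1 − ρ)μ
  = 0.80 × 37.3 + 0.20 × 30.5
  = 29.840 + 6.100
  = 35.940
  ≈ 35.94

35.94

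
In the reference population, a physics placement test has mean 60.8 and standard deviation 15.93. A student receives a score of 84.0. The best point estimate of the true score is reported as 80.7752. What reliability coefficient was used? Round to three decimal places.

T̂ = ρX + (1 − ρ)μ  ⇒  T̂ − μ = ρ(X − μ)
ρ = (T̂ − μ)/(X − μ) = (80.7752 − 60.8) / (84.0 − 60.8) = 19.9752 / 23.2 = 0.86100

0.861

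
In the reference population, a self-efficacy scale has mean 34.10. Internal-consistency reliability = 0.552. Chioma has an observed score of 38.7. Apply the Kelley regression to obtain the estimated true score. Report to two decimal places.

T̂ = 0.552(38.7) + 0.448(34.10) = 21.3624 + 15.27680 = 36.639 → 36.64

36.64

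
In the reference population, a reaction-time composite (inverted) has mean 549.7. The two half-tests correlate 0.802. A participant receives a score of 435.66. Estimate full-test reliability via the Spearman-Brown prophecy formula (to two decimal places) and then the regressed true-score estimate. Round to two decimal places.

448.20

Spearman-Brown: ρ = 2r/(1 + r) = 2(0.802)/(1 + 0.802) = 1.6040/1.802 = 0.8901 → 0.89
T̂ = 0.89(435.66) + 0.11(549.7) = 387.7374 + 60.467 = 448.204 → 448.20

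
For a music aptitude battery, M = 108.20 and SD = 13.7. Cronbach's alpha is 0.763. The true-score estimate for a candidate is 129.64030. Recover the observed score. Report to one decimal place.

T̂ = ρX + (1 − ρ)μ  ⇒  X = (T̂ − (1 − ρ)μ) / ρ
X = (129.64030 − 0.237 × 108.20) / 0.763 = (129.64030 − 25.64340) / 0.763 = 103.99690 / 0.763 = 136.300

136.3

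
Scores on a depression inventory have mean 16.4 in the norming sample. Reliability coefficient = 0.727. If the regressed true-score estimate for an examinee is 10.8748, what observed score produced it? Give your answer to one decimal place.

8.8

T̂ = ρX + (1 − ρ)μ  ⇒  X = (T̂ − (1 − ρ)μ) / ρ
X = (10.8748 − 0.273 × 16.4) / 0.727 = (10.8748 − 4.4772) / 0.727 = 6.3976 / 0.727 = 8.800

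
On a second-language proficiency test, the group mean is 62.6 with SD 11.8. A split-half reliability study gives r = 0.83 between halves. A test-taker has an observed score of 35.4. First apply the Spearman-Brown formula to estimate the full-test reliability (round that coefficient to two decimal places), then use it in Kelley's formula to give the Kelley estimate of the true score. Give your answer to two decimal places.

37.85

Spearman-Brown: ρ = 2r/(1 + r) = 2(0.83)/(1 + 0.83) = 1.660/1.83 = 0.9071 → 0.91
Regress the observed score toward the mean by the unreliability: T̂ = 0.91·35.4 + 0.09·62.6 = 32.214 + 5.634 = 37.848.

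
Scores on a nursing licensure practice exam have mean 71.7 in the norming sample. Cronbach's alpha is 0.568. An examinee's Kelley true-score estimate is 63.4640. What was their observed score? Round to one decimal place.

57.2

T̂ = ρX + (1 − ρ)μ  ⇒  X = (T̂ − (1 − ρ)μ) / ρ
X = (63.4640 − 0.432 × 71.7) / 0.568 = (63.4640 − 30.9744) / 0.568 = 32.4896 / 0.568 = 57.200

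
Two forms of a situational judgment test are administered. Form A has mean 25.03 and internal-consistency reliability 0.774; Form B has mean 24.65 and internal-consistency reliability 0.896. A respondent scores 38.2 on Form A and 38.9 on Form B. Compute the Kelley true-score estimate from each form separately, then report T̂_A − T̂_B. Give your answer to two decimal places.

T̂_A = 0.774(38.2) + 0.226(25.03) = 35.2236
T̂_B = 0.896(38.9) + 0.104(24.65) = 37.4180
T̂_A − T̂_B = -2.1944

-2.19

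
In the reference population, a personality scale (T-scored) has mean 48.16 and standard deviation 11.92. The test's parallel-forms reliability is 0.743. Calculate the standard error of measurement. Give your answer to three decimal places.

SEM = SD · √(1 − ρ) = 11.92 × √0.257 = 11.92 × 0.5070 = 6.0429

6.043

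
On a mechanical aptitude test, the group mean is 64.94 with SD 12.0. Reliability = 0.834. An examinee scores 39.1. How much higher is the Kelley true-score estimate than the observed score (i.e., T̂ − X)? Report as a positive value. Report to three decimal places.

4.289

T̂ = ρX + (1 − ρ)μ
  = 0.834 × 39.1 + 0.166 × 64.94
  = 32.6094 + 10.78004
  = 43.38944
  ≈ 43.3894
T̂ − X = 43.3894 − 39.1 = 4.2894 → 4.289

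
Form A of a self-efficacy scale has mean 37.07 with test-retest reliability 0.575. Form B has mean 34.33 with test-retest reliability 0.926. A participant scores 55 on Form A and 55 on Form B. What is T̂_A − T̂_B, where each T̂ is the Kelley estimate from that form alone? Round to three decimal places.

T̂_A = 0.575(55) + 0.425(37.07) = 47.37975
T̂_B = 0.926(55) + 0.074(34.33) = 53.47042
T̂_A − T̂_B = -6.09067

-6.091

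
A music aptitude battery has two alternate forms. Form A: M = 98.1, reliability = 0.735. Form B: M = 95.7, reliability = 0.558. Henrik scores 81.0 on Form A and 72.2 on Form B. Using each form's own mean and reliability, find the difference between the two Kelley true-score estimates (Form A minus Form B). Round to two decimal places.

T̂_A = 0.735(81.0) + 0.265(98.1) = 85.5315
T̂_B = 0.558(72.2) + 0.442(95.7) = 82.5870
T̂_A − T̂_B = 2.9445

2.94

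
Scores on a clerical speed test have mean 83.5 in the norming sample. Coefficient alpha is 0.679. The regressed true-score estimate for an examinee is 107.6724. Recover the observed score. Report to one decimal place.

119.1

T̂ = ρX + (1 − ρ)μ  ⇒  X = (T̂ − (1 − ρ)μ) / ρ
X = (107.6724 − 0.321 × 83.5) / 0.679 = (107.6724 − 26.8035) / 0.679 = 80.8689 / 0.679 = 119.100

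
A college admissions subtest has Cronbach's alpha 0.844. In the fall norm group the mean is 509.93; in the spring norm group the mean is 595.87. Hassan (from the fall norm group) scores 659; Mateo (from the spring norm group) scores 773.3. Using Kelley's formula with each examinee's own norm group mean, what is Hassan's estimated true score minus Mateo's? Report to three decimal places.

-109.876

T̂_Hassan = 0.844(659) + 0.156(509.93) = 635.74508
T̂_Mateo = 0.844(773.3) + 0.156(595.87) = 745.62092
Difference = 635.74508 − 745.62092 = -109.87584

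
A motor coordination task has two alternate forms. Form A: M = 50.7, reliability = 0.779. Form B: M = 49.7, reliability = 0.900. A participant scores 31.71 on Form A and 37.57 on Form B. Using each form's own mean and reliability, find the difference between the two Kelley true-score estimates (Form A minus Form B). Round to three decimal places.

-2.876

T̂_A = 0.779(31.71) + 0.221(50.7) = 35.90679
T̂_B = 0.900(37.57) + 0.100(49.7) = 38.78300
T̂_A − T̂_B = -2.87621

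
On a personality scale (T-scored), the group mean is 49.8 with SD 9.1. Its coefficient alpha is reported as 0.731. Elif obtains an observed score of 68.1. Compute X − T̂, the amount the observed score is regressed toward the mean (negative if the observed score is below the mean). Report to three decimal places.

T̂ = ρX + (1 − ρ)μ
  = 0.731 × 68.1 + 0.269 × 49.8
  = 49.7811 + 13.3962
  = 63.17730
  ≈ 63.1773
X − T̂ = 68.1 − 63.1773 = 4.9227 → 4.923

4.923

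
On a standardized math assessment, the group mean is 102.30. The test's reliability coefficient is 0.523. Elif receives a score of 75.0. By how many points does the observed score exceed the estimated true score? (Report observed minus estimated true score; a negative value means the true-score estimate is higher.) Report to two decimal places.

-13.02

T̂ = ρX + (1 − ρ)μ
  = 0.523 × 75.0 + 0.477 × 102.30
  = 39.2250 + 48.79710
  = 88.0221
  ≈ 88.022
X − T̂ = 75.0 − 88.022 = -13.022 → -13.02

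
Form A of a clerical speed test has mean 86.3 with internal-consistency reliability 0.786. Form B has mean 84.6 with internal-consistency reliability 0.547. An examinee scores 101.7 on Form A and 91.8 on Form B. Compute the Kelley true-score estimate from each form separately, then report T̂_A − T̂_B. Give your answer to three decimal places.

9.866

T̂_A = 0.786(101.7) + 0.214(86.3) = 98.40440
T̂_B = 0.547(91.8) + 0.453(84.6) = 88.53840
T̂_A − T̂_B = 9.86600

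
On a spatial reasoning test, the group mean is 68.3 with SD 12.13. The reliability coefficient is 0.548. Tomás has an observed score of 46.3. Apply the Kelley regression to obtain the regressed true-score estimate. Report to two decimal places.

56.24

T̂ = 0.548(46.3) + 0.452(68.3) = 25.3724 + 30.8716 = 56.244 → 56.24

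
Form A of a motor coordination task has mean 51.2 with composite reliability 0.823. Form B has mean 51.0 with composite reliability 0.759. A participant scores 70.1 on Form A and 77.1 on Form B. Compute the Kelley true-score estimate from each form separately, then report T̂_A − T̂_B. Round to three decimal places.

T̂_A = 0.823(70.1) + 0.177(51.2) = 66.75470
T̂_B = 0.759(77.1) + 0.241(51.0) = 70.80990
T̂_A − T̂_B = -4.05520

-4.055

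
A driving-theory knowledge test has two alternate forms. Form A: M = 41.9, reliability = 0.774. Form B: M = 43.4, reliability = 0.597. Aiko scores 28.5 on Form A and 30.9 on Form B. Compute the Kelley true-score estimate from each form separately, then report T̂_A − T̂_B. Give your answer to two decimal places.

-4.41

T̂_A = 0.774(28.5) + 0.226(41.9) = 31.5284
T̂_B = 0.597(30.9) + 0.403(43.4) = 35.9375
T̂_A − T̂_B = -4.4091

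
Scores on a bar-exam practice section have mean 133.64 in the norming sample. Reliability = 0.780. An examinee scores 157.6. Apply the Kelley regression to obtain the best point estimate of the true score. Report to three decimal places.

152.329

T̂ = ρX + (1 − ρ)μ
  = 0.780 × 157.6 + 0.220 × 133.64
  = 122.9280 + 29.40080
  = 152.3288
  ≈ 152.329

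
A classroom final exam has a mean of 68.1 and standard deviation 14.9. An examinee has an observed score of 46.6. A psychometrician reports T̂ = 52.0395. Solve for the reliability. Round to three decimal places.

T̂ = ρX + (1 − ρ)μ  ⇒  T̂ − μ = ρ(X − μ)
ρ = (T̂ − μ)/(X − μ) = (52.0395 − 68.1) / (46.6 − 68.1) = -16.0605 / -21.5 = 0.74700

0.747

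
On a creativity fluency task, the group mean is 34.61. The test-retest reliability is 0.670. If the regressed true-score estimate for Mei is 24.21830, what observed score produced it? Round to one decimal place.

19.1

T̂ = ρX + (1 − ρ)μ  ⇒  X = (T̂ − (1 − ρ)μ) / ρ
X = (24.21830 − 0.330 × 34.61) / 0.670 = (24.21830 − 11.42130) / 0.670 = 12.79700 / 0.670 = 19.100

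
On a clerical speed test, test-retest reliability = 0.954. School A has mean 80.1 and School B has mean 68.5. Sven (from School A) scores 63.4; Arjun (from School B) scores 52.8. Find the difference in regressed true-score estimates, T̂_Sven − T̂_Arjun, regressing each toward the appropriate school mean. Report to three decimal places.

T̂_Sven = 0.954(63.4) + 0.046(80.1) = 64.16820
T̂_Arjun = 0.954(52.8) + 0.046(68.5) = 53.52220
Difference = 64.16820 − 53.52220 = 10.64600

10.646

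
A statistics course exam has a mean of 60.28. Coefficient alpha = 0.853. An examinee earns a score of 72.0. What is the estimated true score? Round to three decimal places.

T̂ = 0.853(72.0) + 0.147(60.28) = 61.4160 + 8.86116 = 70.2772 → 70.277

70.277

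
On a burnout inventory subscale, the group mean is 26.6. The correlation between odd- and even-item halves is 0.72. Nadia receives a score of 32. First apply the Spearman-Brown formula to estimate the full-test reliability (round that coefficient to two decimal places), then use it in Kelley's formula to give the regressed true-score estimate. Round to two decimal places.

Spearman-Brown: ρ = 2r/(1 + r) = 2(0.72)/(1 + 0.72) = 1.440/1.72 = 0.8372 → 0.84
Kelley's formula gives T̂ = 0.84·32 + 0.16·26.6 = 26.88 + 4.256 = 31.136.

31.14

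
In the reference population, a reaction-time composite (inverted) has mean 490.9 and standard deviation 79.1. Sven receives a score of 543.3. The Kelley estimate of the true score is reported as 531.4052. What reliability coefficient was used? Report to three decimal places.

T̂ = ρX + (1 − ρ)μ  ⇒  T̂ − μ = ρ(X − μ)
ρ = (T̂ − μ)/(X − μ) = (531.4052 − 490.9) / (543.3 − 490.9) = 40.5052 / 52.4 = 0.77300

0.773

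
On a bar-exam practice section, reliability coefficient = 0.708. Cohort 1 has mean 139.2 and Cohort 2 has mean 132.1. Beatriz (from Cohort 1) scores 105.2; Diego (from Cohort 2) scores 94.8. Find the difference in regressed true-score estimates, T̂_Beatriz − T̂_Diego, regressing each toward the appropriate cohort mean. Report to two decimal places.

9.44

T̂_Beatriz = 0.708(105.2) + 0.292(139.2) = 115.1280
T̂_Diego = 0.708(94.8) + 0.292(132.1) = 105.6916
Difference = 115.1280 − 105.6916 = 9.4364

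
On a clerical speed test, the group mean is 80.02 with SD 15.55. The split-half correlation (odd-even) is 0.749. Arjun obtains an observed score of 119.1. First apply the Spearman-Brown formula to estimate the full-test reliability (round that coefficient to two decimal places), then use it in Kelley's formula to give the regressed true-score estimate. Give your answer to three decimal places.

113.629

Spearman-Brown: ρ = 2r/(1 + r) = 2(0.749)/(1 + 0.749) = 1.4980/1.749 = 0.8565 → 0.86
Regress the observed score toward the mean by the unreliability: T̂ = 0.86·119.1 + 0.14·80.02 = 102.426 + 11.2028 = 113.6288.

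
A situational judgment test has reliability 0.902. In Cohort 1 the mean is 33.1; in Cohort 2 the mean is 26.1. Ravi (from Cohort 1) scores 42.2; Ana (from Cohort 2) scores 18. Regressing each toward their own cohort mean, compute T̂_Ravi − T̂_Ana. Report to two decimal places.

T̂_Ravi = 0.902(42.2) + 0.098(33.1) = 41.3082
T̂_Ana = 0.902(18) + 0.098(26.1) = 18.7938
Difference = 41.3082 − 18.7938 = 22.5144

22.51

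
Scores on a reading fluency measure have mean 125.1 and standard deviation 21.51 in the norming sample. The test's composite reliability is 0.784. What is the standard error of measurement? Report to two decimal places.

10.00

SEM = SD · √(1 − ρ) = 21.51 × √0.216 = 21.51 × 0.4648 = 9.997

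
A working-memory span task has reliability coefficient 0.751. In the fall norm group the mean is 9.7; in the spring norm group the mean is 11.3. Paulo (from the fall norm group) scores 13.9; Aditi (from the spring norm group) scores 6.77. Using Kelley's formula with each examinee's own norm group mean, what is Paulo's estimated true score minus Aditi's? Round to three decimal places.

T̂_Paulo = 0.751(13.9) + 0.249(9.7) = 12.85420
T̂_Aditi = 0.751(6.77) + 0.249(11.3) = 7.89797
Difference = 12.85420 − 7.89797 = 4.95623

4.956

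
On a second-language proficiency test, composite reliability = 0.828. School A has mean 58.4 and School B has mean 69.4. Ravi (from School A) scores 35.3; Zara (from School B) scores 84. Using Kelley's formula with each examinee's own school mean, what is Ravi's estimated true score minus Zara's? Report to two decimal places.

T̂_Ravi = 0.828(35.3) + 0.172(58.4) = 39.2732
T̂_Zara = 0.828(84) + 0.172(69.4) = 81.4888
Difference = 39.2732 − 81.4888 = -42.2156

-42.22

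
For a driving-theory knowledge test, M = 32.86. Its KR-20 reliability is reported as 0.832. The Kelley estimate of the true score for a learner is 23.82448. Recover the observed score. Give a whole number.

22

T̂ = ρX + (1 − ρ)μ  ⇒  X = (T̂ − (1 − ρ)μ) / ρ
X = (23.82448 − 0.168 × 32.86) / 0.832 = (23.82448 − 5.52048) / 0.832 = 18.30400 / 0.832 = 22.00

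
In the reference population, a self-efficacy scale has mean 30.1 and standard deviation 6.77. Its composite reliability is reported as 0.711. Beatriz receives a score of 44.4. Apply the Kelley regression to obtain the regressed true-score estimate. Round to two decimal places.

40.27

T̂ = 0.711(44.4) + 0.289(30.1) = 31.5684 + 8.6989 = 40.267 → 40.27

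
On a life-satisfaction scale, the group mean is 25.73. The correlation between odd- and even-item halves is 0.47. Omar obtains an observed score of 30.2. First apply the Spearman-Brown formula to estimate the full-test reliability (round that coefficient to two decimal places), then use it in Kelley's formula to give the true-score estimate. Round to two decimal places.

Spearman-Brown: ρ = 2r/(1 + r) = 2(0.47)/(1 + 0.47) = 0.940/1.47 = 0.6395 → 0.64
T̂ = ρX + (1 − ρ)μ
  = 0.64 × 30.2 + 0.36 × 25.73
  = 19.328 + 9.2628
  = 28.591
  ≈ 28.59

28.59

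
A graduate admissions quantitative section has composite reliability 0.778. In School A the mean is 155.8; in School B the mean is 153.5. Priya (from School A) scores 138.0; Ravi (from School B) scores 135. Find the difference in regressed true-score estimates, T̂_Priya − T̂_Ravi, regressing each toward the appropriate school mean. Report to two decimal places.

2.84

T̂_Priya = 0.778(138.0) + 0.222(155.8) = 141.9516
T̂_Ravi = 0.778(135) + 0.222(153.5) = 139.1070
Difference = 141.9516 − 139.1070 = 2.8446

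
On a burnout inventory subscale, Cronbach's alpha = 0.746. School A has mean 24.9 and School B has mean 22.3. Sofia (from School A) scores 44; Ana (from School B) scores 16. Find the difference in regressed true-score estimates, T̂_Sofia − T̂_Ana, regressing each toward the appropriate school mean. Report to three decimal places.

T̂_Sofia = 0.746(44) + 0.254(24.9) = 39.14860
T̂_Ana = 0.746(16) + 0.254(22.3) = 17.60020
Difference = 39.14860 − 17.60020 = 21.54840

21.548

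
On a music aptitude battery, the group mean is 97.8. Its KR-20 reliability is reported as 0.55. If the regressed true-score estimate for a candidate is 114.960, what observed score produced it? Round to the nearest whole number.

129

T̂ = ρX + (1 − ρ)μ  ⇒  X = (T̂ − (1 − ρ)μ) / ρ
X = (114.960 − 0.45 × 97.8) / 0.55 = (114.960 − 44.010) / 0.55 = 70.950 / 0.55 = 129.00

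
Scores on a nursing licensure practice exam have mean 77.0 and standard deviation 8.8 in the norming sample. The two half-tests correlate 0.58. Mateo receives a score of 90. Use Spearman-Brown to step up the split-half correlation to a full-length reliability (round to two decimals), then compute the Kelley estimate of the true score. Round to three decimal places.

86.490

Spearman-Brown: ρ = 2r/(1 + r) = 2(0.58)/(1 + 0.58) = 1.160/1.58 = 0.7342 → 0.73
T̂ = 0.73(90) + 0.27(77.0) = 65.70 + 20.790 = 86.4900 → 86.490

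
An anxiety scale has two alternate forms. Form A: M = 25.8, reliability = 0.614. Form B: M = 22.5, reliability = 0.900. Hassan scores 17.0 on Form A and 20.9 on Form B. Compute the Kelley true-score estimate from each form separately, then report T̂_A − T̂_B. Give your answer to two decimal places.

T̂_A = 0.614(17.0) + 0.386(25.8) = 20.3968
T̂_B = 0.900(20.9) + 0.100(22.5) = 21.0600
T̂_A − T̂_B = -0.6632

-0.66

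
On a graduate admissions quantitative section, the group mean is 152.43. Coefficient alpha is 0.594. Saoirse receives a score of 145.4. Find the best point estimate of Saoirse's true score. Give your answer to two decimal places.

Weight the observed score by reliability and the mean by (1 − reliability): T̂ = 0.594·145.4 + 0.406·152.43 = 86.3676 + 61.88658 = 148.254.

148.25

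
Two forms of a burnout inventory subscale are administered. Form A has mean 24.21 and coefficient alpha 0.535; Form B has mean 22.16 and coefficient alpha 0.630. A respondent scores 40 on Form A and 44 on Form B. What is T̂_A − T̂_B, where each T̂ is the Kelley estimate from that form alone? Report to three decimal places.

T̂_A = 0.535(40) + 0.465(24.21) = 32.65765
T̂_B = 0.630(44) + 0.370(22.16) = 35.91920
T̂_A − T̂_B = -3.26155

-3.262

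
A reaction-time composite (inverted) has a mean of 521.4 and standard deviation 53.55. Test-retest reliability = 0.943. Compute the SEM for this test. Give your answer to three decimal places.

SEM = SD · √(1 − ρ) = 53.55 × √0.057 = 53.55 × 0.2387 = 12.7849

12.785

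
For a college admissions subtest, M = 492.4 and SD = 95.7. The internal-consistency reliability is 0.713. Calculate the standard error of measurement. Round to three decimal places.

51.269

SEM = SD · √(1 − ρ) = 95.7 × √0.287 = 95.7 × 0.5357 = 51.2688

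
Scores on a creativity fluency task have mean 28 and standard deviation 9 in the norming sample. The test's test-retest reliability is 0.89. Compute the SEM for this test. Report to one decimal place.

SEM = SD · √(1 − ρ) = 9 × √0.11 = 9 × 0.3317 = 2.985

3.0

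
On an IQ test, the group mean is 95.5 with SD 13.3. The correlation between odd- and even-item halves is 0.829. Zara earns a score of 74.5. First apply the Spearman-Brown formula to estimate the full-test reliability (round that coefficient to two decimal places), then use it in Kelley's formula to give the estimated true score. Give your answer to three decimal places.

76.390

Spearman-Brown: ρ = 2r/(1 + r) = 2(0.829)/(1 + 0.829) = 1.6580/1.829 = 0.9065 → 0.91
T̂ = 0.91(74.5) + 0.09(95.5) = 67.795 + 8.595 = 76.3900 → 76.390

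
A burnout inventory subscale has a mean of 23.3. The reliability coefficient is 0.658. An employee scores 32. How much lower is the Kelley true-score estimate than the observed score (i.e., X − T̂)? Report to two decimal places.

T̂ = 0.658(32) + 0.342(23.3) = 21.056 + 7.9686 = 29.0246 → 29.025
X − T̂ = 32 − 29.025 = 2.975 → 2.98

2.98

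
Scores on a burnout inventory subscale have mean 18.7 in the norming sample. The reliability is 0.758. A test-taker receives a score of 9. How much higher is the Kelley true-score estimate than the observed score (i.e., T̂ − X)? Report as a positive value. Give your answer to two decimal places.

Regress the observed score toward the mean by the unreliability: T̂ = 0.758·9 + 0.242·18.7 = 6.822 + 4.5254 = 11.3474.
T̂ − X = 11.347 − 9 = 2.347 → 2.35

2.35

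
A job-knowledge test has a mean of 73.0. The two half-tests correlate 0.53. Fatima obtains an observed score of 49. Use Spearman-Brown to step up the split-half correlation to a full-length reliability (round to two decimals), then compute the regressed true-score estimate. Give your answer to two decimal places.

56.44

Spearman-Brown: ρ = 2r/(1 + r) = 2(0.53)/(1 + 0.53) = 1.060/1.53 = 0.6928 → 0.69
T̂ = 0.69(49) + 0.31(73.0) = 33.81 + 22.630 = 56.440 → 56.44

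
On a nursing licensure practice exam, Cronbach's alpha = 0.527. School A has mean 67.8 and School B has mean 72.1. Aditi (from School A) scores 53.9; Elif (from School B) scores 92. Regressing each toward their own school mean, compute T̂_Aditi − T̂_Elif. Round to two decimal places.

T̂_Aditi = 0.527(53.9) + 0.473(67.8) = 60.4747
T̂_Elif = 0.527(92) + 0.473(72.1) = 82.5873
Difference = 60.4747 − 82.5873 = -22.1126

-22.11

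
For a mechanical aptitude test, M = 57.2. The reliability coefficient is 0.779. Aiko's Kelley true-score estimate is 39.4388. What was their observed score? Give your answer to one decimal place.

T̂ = ρX + (1 − ρ)μ  ⇒  X = (T̂ − (1 − ρ)μ) / ρ
X = (39.4388 − 0.221 × 57.2) / 0.779 = (39.4388 − 12.6412) / 0.779 = 26.7976 / 0.779 = 34.400

34.4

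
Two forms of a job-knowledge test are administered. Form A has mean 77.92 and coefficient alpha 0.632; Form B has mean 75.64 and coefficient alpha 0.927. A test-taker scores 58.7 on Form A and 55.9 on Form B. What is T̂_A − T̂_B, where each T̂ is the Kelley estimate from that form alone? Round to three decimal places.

8.432

T̂_A = 0.632(58.7) + 0.368(77.92) = 65.77296
T̂_B = 0.927(55.9) + 0.073(75.64) = 57.34102
T̂_A − T̂_B = 8.43194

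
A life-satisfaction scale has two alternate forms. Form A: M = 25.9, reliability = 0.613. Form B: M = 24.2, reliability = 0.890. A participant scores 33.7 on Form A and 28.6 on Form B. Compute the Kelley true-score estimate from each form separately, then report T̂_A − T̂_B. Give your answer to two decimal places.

T̂_A = 0.613(33.7) + 0.387(25.9) = 30.6814
T̂_B = 0.890(28.6) + 0.110(24.2) = 28.1160
T̂_A − T̂_B = 2.5654

2.57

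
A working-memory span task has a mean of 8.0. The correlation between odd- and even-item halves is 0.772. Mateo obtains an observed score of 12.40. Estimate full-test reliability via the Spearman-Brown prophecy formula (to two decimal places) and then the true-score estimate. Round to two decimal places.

Spearman-Brown: ρ = 2r/(1 + r) = 2(0.772)/(1 + 0.772) = 1.5440/1.772 = 0.8713 → 0.87
T̂ = ρX + (1 − ρ)μ
  = 0.87 × 12.40 + 0.13 × 8.0
  = 10.7880 + 1.040
  = 11.828
  ≈ 11.83

11.83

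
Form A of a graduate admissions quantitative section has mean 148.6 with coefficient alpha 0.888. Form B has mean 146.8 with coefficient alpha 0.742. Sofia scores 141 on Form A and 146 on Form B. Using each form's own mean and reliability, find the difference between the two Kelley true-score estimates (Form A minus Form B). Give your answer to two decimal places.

T̂_A = 0.888(141) + 0.112(148.6) = 141.8512
T̂_B = 0.742(146) + 0.258(146.8) = 146.2064
T̂_A − T̂_B = -4.3552

-4.36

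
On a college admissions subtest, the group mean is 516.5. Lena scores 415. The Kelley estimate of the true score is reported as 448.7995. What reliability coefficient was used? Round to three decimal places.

T̂ = ρX + (1 − ρ)μ  ⇒  T̂ − μ = ρ(X − μ)
ρ = (T̂ − μ)/(X − μ) = (448.7995 − 516.5) / (415 − 516.5) = -67.7005 / -101.5 = 0.66700

0.667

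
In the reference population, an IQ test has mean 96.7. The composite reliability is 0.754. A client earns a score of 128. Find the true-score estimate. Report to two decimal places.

120.30

Weight the observed score by reliability and the mean by (1 − reliability): T̂ = 0.754·128 + 0.246·96.7 = 96.512 + 23.7882 = 120.300.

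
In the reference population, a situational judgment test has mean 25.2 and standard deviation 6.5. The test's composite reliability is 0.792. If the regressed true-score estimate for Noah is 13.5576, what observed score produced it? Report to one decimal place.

T̂ = ρX + (1 − ρ)μ  ⇒  X = (T̂ − (1 − ρ)μ) / ρ
X = (13.5576 − 0.208 × 25.2) / 0.792 = (13.5576 − 5.2416) / 0.792 = 8.3160 / 0.792 = 10.500

10.5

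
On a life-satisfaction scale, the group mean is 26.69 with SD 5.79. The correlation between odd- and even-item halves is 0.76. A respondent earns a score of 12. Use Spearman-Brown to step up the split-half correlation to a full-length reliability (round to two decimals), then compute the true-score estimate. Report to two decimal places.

14.06

Spearman-Brown: ρ = 2r/(1 + r) = 2(0.76)/(1 + 0.76) = 1.520/1.76 = 0.8636 → 0.86
Weight the observed score by reliability and the mean by (1 − reliability): T̂ = 0.86·12 + 0.14·26.69 = 10.32 + 3.7366 = 14.057.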